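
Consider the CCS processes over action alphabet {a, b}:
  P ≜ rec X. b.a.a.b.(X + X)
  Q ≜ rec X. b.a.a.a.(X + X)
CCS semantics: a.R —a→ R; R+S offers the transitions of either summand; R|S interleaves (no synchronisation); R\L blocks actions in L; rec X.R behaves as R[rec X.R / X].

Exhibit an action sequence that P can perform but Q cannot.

Reachable graph of P (5 states):
  m0 = rec X. b.a.a.b.(X + X) → =b=> m1
  m1 = a.a.b.((rec X. b.a.a.b.(X + X)) + (rec X. b.a.a.b.(X + X))) → =a=> m2
  m2 = a.b.((rec X. b.a.a.b.(X + X)) + (rec X. b.a.a.b.(X + X))) → =a=> m3
  m3 = b.((rec X. b.a.a.b.(X + X)) + (rec X. b.a.a.b.(X + X))) → =b=> m4
  m4 = (rec X. b.a.a.b.(X + X)) + (rec X. b.a.a.b.(X + X)) → =b=> m1
Reachable graph of Q (5 states):
  n0 = rec X. b.a.a.a.(X + X) → =b=> n1
  n1 = a.a.a.((rec X. b.a.a.a.(X + X)) + (rec X. b.a.a.a.(X + X))) → =a=> n2
  n2 = a.a.((rec X. b.a.a.a.(X + X)) + (rec X. b.a.a.a.(X + X))) → =a=> n3
  n3 = a.((rec X. b.a.a.a.(X + X)) + (rec X. b.a.a.a.(X + X))) → =a=> n4
  n4 = (rec X. b.a.a.a.(X + X)) + (rec X. b.a.a.a.(X + X)) → =b=> n1
Run σ = ⟨baab⟩ on P: start {m0}
  step 1 (b): {m1}
  step 2 (a): {m2}
  step 3 (a): {m3}
  step 4 (b): {m4}
  ✓ P
Run σ = ⟨baab⟩ on Q: start {n0}
  step 1 (b): {n1}
  step 2 (a): {n2}
  step 3 (a): {n3}
  step 4 (b): ∅ (Q stuck)

baab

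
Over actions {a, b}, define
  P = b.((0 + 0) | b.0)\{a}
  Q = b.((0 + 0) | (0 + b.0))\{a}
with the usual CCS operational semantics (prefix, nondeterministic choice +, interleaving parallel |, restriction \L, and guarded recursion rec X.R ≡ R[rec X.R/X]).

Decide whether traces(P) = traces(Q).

Reachable graph of P (3 states):
  m0 = b.((0 + 0) | b.0)\{a} ⊢ ··b··> m1
  m1 = ((0 + 0) | b.0)\{a} ⊢ ··b··> m2
  m2 = ((0 + 0) | 0)\{a} ⊢ ·
Reachable graph of Q (3 states):
  n0 = b.((0 + 0) | (0 + b.0))\{a} ⊢ ··b··> n1
  n1 = ((0 + 0) | (0 + b.0))\{a} ⊢ ··b··> n2
  n2 = ((0 + 0) | 0)\{a} ⊢ ·
Bisimilarity quotient blocks:
  B0 = {m0, n0}
  B1 = {m1, n1}
  B2 = {m2, n2}
m0 ∈ B0, n0 ∈ B0 → same block
Bisimilar ⇒ trace-equivalent.

trace-equivalent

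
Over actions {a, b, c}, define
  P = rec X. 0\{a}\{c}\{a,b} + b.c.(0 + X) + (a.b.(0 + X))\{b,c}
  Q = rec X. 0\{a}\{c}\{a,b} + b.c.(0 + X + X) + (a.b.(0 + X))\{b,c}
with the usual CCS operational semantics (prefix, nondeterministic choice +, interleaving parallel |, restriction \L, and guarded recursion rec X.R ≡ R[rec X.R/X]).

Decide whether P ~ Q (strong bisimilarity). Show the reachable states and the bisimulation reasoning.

P ~ Q

P's transition system — 4 states:
  s0 = rec X. 0\{a}\{c}\{a,b} + b.c.(0 + X) + (a.b.(0 + X))\{b,c} ⊢ -a-> s1, -b-> s2
  s1 = (b.(0 + (rec X. 0\{a}\{c}\{a,b} + b.c.(0 + X) + (a.b.(0 + X))\{b,c})))\{b,c} ⊢ ·
  s2 = c.(0 + (rec X. 0\{a}\{c}\{a,b} + b.c.(0 + X) + (a.b.(0 + X))\{b,c})) ⊢ -c-> s3
  s3 = 0 + (rec X. 0\{a}\{c}\{a,b} + b.c.(0 + X) + (a.b.(0 + X))\{b,c}) ⊢ -a-> s1, -b-> s2
Q's transition system — 4 states:
  t0 = rec X. 0\{a}\{c}\{a,b} + b.c.(0 + X + X) + (a.b.(0 + X))\{b,c} ⊢ -a-> t1, -b-> t2
  t1 = (b.(0 + (rec X. 0\{a}\{c}\{a,b} + b.c.(0 + X + X) + (a.b.(0 + X))\{b,c})))\{b,c} ⊢ ·
  t2 = c.(0 + (rec X. 0\{a}\{c}\{a,b} + b.c.(0 + X + X) + (a.b.(0 + X))\{b,c}) + (rec X. 0\{a}\{c}\{a,b} + b.c.(0 + X + X) + (a.b.(0 + X))\{b,c})) ⊢ -c-> t3
  t3 = 0 + (rec X. 0\{a}\{c}\{a,b} + b.c.(0 + X + X) + (a.b.(0 + X))\{b,c}) + (rec X. 0\{a}\{c}\{a,b} + b.c.(0 + X + X) + (a.b.(0 + X))\{b,c}) ⊢ -a-> t1, -b-> t2
Bisimilarity quotient blocks:
  B0 = {s0, s3, t0, t3}
  B1 = {s1, t1}
  B2 = {s2, t2}
s0 ∈ B0, t0 ∈ B0 → same block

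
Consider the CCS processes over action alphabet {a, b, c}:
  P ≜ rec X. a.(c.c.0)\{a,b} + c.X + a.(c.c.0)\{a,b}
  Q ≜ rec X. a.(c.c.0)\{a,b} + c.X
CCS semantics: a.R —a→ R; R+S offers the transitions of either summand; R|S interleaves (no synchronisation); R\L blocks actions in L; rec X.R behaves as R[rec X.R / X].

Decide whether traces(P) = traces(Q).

Reachable graph of P (4 states):
  u0 = rec X. a.(c.c.0)\{a,b} + c.X + a.(c.c.0)\{a,b} has moves ··a··> u1, ··c··> u0
  u1 = (c.c.0)\{a,b} has moves ··c··> u2
  u2 = (c.0)\{a,b} has moves ··c··> u3
  u3 = 0\{a,b} has moves (no moves)
Reachable graph of Q (4 states):
  v0 = rec X. a.(c.c.0)\{a,b} + c.X has moves ··a··> v1, ··c··> v0
  v1 = (c.c.0)\{a,b} has moves ··c··> v2
  v2 = (c.0)\{a,b} has moves ··c··> v3
  v3 = 0\{a,b} has moves (no moves)
Bisimilarity quotient blocks:
  B0 = {u0, v0}
  B1 = {u1, v1}
  B2 = {u2, v2}
  B3 = {u3, v3}
u0 ∈ B0, v0 ∈ B0 → same block
Bisimilar ⇒ trace-equivalent.

YES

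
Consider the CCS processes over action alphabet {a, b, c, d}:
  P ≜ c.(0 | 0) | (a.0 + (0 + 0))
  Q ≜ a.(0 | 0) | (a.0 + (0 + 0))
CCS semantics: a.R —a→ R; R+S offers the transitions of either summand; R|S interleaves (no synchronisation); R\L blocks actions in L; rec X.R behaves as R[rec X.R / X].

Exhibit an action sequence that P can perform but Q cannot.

P's transition system — 4 states:
  p0 = c.(0 | 0) | (a.0 + (0 + 0)) has moves —a→ p1, —c→ p2
  p1 = c.(0 | 0) | 0 has moves —c→ p3
  p2 = 0 | 0 | (a.0 + (0 + 0)) has moves —a→ p3
  p3 = 0 | 0 | 0 has moves deadlocked
Q's transition system — 4 states:
  q0 = a.(0 | 0) | (a.0 + (0 + 0)) has moves —a→ q1, —a→ q2
  q1 = 0 | 0 | (a.0 + (0 + 0)) has moves —a→ q3
  q2 = a.(0 | 0) | 0 has moves —a→ q3
  q3 = 0 | 0 | 0 has moves deadlocked
Run σ = ⟨c⟩ on P: start {p0}
  after c @ step 1: {p2}
  — P admits the full trace.
Run σ = ⟨c⟩ on Q: start {q0}
  after c @ step 1: no successor for Q

c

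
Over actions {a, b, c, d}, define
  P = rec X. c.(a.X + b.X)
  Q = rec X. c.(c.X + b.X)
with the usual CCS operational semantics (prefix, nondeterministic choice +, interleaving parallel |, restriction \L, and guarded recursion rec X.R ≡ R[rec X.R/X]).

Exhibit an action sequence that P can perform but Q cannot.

ca

Reachable graph of P (2 states):
  p0 = rec X. c.(a.X + b.X) → —c→ p1
  p1 = a.(rec X. c.(a.X + b.X)) + b.(rec X. c.(a.X + b.X)) → —a→ p0, —b→ p0
Reachable graph of Q (2 states):
  q0 = rec X. c.(c.X + b.X) → —c→ q1
  q1 = c.(rec X. c.(c.X + b.X)) + b.(rec X. c.(c.X + b.X)) → —b→ q0, —c→ q0
Run σ = ⟨ca⟩ on P: start {p0}
  step 1 (c): {p1}
  step 2 (a): {p0}
  — P admits the full trace.
Run σ = ⟨ca⟩ on Q: start {q0}
  step 1 (c): {q1}
  step 2 (a): no successor for Q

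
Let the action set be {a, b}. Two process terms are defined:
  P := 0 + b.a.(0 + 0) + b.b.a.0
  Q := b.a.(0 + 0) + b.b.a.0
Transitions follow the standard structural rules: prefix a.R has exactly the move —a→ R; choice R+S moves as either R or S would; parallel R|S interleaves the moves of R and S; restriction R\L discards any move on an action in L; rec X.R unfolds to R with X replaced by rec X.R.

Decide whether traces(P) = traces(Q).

LTS(P): 6 reachable states
  m0 = 0 + b.a.(0 + 0) + b.b.a.0 :: -b-> m1, -b-> m2
  m1 = a.(0 + 0) :: -a-> m3
  m2 = b.a.0 :: -b-> m4
  m3 = 0 + 0 :: ∅
  m4 = a.0 :: -a-> m5
  m5 = 0 :: ∅
LTS(Q): 6 reachable states
  n0 = b.a.(0 + 0) + b.b.a.0 :: -b-> n1, -b-> n2
  n1 = a.(0 + 0) :: -a-> n3
  n2 = b.a.0 :: -b-> n4
  n3 = 0 + 0 :: ∅
  n4 = a.0 :: -a-> n5
  n5 = 0 :: ∅
Bisimilarity quotient blocks:
  B0 = {m0, n0}
  B1 = {m2, n2}
  B2 = {m1, m4, n1, n4}
  B3 = {m3, m5, n3, n5}
m0 ∈ B0, n0 ∈ B0 → same block
Bisimilar ⇒ trace-equivalent.

traces(P) = traces(Q)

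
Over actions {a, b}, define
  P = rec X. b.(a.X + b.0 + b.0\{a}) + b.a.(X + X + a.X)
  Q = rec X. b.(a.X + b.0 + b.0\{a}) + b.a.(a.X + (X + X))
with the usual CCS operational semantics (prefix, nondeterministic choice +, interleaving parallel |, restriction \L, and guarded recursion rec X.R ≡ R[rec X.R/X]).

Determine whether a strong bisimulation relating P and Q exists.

Reachable graph of P (6 states):
  m0 = rec X. b.(a.X + b.0 + b.0\{a}) + b.a.(X + X + a.X) → —b→ m1, —b→ m2
  m1 = a.((rec X. b.(a.X + b.0 + b.0\{a}) + b.a.(X + X + a.X)) + (rec X. b.(a.X + b.0 + b.0\{a}) + b.a.(X + X + a.X)) + a.(rec X. b.(a.X + b.0 + b.0\{a}) + b.a.(X + X + a.X))) → —a→ m3
  m2 = a.(rec X. b.(a.X + b.0 + b.0\{a}) + b.a.(X + X + a.X)) + b.0 + b.0\{a} → —a→ m0, —b→ m4, —b→ m5
  m3 = (rec X. b.(a.X + b.0 + b.0\{a}) + b.a.(X + X + a.X)) + (rec X. b.(a.X + b.0 + b.0\{a}) + b.a.(X + X + a.X)) + a.(rec X. b.(a.X + b.0 + b.0\{a}) + b.a.(X + X + a.X)) → —a→ m0, —b→ m1, —b→ m2
  m4 = 0 → deadlocked
  m5 = 0\{a} → deadlocked
Reachable graph of Q (6 states):
  n0 = rec X. b.(a.X + b.0 + b.0\{a}) + b.a.(a.X + (X + X)) → —b→ n1, —b→ n2
  n1 = a.(a.(rec X. b.(a.X + b.0 + b.0\{a}) + b.a.(a.X + (X + X))) + ((rec X. b.(a.X + b.0 + b.0\{a}) + b.a.(a.X + (X + X))) + (rec X. b.(a.X + b.0 + b.0\{a}) + b.a.(a.X + (X + X))))) → —a→ n3
  n2 = a.(rec X. b.(a.X + b.0 + b.0\{a}) + b.a.(a.X + (X + X))) + b.0 + b.0\{a} → —a→ n0, —b→ n4, —b→ n5
  n3 = a.(rec X. b.(a.X + b.0 + b.0\{a}) + b.a.(a.X + (X + X))) + ((rec X. b.(a.X + b.0 + b.0\{a}) + b.a.(a.X + (X + X))) + (rec X. b.(a.X + b.0 + b.0\{a}) + b.a.(a.X + (X + X)))) → —a→ n0, —b→ n1, —b→ n2
  n4 = 0 → deadlocked
  n5 = 0\{a} → deadlocked
Bisimilarity quotient blocks:
  B0 = {m0, n0}
  B1 = {m2, n2}
  B2 = {m4, m5, n4, n5}
  B3 = {m1, n1}
  B4 = {m3, n3}
m0 ∈ B0, n0 ∈ B0 → same block

P ~ Q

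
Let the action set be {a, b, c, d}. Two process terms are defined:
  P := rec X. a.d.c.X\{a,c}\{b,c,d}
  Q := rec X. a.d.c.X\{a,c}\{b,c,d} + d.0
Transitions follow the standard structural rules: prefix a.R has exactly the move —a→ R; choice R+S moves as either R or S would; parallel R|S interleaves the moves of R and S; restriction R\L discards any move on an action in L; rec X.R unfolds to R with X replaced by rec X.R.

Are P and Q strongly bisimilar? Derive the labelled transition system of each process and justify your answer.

not bisimilar

Reachable graph of P (4 states):
  m0 = rec X. a.d.c.X\{a,c}\{b,c,d} | --a--▸ m1
  m1 = d.c.(rec X. a.d.c.X\{a,c}\{b,c,d})\{a,c}\{b,c,d} | --d--▸ m2
  m2 = c.(rec X. a.d.c.X\{a,c}\{b,c,d})\{a,c}\{b,c,d} | --c--▸ m3
  m3 = (rec X. a.d.c.X\{a,c}\{b,c,d})\{a,c}\{b,c,d} | deadlocked
Reachable graph of Q (5 states):
  n0 = rec X. a.d.c.X\{a,c}\{b,c,d} + d.0 | --a--▸ n1, --d--▸ n2
  n1 = d.c.(rec X. a.d.c.X\{a,c}\{b,c,d} + d.0)\{a,c}\{b,c,d} | --d--▸ n3
  n2 = 0 | deadlocked
  n3 = c.(rec X. a.d.c.X\{a,c}\{b,c,d} + d.0)\{a,c}\{b,c,d} | --c--▸ n4
  n4 = (rec X. a.d.c.X\{a,c}\{b,c,d} + d.0)\{a,c}\{b,c,d} | deadlocked
Partition-refinement fixed point:
  B0 = {m0}
  B1 = {m1, n1}
  B2 = {m2, n3}
  B3 = {m3, n2, n4}
  B4 = {n0}
m0 ∈ B0, n0 ∈ B4 → different blocks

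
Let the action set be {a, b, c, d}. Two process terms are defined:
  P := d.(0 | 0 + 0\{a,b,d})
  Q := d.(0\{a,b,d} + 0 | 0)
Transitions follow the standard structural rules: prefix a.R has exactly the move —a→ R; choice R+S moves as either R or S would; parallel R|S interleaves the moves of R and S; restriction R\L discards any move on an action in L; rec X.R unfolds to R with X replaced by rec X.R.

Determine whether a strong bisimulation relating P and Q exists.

P's transition system — 2 states:
  p0 = d.(0 | 0 + 0\{a,b,d}) → ··d··> p1
  p1 = 0 | 0 + 0\{a,b,d} → deadlocked
Q's transition system — 2 states:
  q0 = d.(0\{a,b,d} + 0 | 0) → ··d··> q1
  q1 = 0\{a,b,d} + 0 | 0 → deadlocked
Bisimilarity quotient blocks:
  B0 = {p0, q0}
  B1 = {p1, q1}
p0 ∈ B0, q0 ∈ B0 → same block

YES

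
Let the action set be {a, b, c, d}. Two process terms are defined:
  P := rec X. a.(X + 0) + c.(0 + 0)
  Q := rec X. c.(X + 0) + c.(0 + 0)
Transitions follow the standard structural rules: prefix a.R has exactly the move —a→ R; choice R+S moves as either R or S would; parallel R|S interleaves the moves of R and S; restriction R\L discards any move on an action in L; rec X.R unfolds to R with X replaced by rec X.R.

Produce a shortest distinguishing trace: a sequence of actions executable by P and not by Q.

a

P's transition system — 3 states:
  u0 = rec X. a.(X + 0) + c.(0 + 0) | ··a··> u1, ··c··> u2
  u1 = (rec X. a.(X + 0) + c.(0 + 0)) + 0 | ··a··> u1, ··c··> u2
  u2 = 0 + 0 | ∅
Q's transition system — 3 states:
  v0 = rec X. c.(X + 0) + c.(0 + 0) | ··c··> v1, ··c··> v2
  v1 = (rec X. c.(X + 0) + c.(0 + 0)) + 0 | ··c··> v1, ··c··> v2
  v2 = 0 + 0 | ∅
Run σ = ⟨a⟩ on P: start {u0}
  [1] a ⇒ {u1}
  P completes σ.
Run σ = ⟨a⟩ on Q: start {v0}
  [1] a ⇒ ∅  — Q cannot continue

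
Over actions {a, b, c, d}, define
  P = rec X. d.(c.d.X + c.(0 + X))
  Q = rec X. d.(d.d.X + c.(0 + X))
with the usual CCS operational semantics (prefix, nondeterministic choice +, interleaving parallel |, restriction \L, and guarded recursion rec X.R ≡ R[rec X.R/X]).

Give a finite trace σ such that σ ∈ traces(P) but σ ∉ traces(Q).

dcddc

LTS(P): 4 reachable states
  p0 = rec X. d.(c.d.X + c.(0 + X)) ⊢ -d-> p1
  p1 = c.d.(rec X. d.(c.d.X + c.(0 + X))) + c.(0 + (rec X. d.(c.d.X + c.(0 + X)))) ⊢ -c-> p2, -c-> p3
  p2 = 0 + (rec X. d.(c.d.X + c.(0 + X))) ⊢ -d-> p1
  p3 = d.(rec X. d.(c.d.X + c.(0 + X))) ⊢ -d-> p0
LTS(Q): 4 reachable states
  q0 = rec X. d.(d.d.X + c.(0 + X)) ⊢ -d-> q1
  q1 = d.d.(rec X. d.(d.d.X + c.(0 + X))) + c.(0 + (rec X. d.(d.d.X + c.(0 + X)))) ⊢ -c-> q2, -d-> q3
  q2 = 0 + (rec X. d.(d.d.X + c.(0 + X))) ⊢ -d-> q1
  q3 = d.(rec X. d.(d.d.X + c.(0 + X))) ⊢ -d-> q0
Trace ⟨dcddc⟩ through P, begin at {p0}:
  step 1 (d): {p1}
  step 2 (c): {p2, p3}
  step 3 (d): {p0, p1}
  step 4 (d): {p1}
  step 5 (c): {p2, p3}
  P completes σ.
Trace ⟨dcddc⟩ through Q, begin at {q0}:
  step 1 (d): {q1}
  step 2 (c): {q2}
  step 3 (d): {q1}
  step 4 (d): {q3}
  step 5 (c): no successor for Q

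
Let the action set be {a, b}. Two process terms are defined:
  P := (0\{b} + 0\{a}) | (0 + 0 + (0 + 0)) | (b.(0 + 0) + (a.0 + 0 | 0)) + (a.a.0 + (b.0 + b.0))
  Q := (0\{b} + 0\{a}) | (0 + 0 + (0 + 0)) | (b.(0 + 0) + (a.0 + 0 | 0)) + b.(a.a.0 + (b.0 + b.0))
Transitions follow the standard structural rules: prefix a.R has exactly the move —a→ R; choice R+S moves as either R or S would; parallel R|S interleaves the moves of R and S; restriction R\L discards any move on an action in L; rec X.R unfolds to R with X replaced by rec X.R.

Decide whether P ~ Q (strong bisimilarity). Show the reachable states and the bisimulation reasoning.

NO

LTS(P): 5 reachable states
  s0 = (0\{b} + 0\{a}) | (0 + 0 + (0 + 0)) | (b.(0 + 0) + (a.0 + 0 | 0)) + (a.a.0 + (b.0 + b.0)) → —a→ s1, —a→ s2, —b→ s3, —b→ s4
  s1 = (0\{b} + 0\{a}) | (0 + 0 + (0 + 0)) | 0 → deadlocked
  s2 = a.0 → —a→ s4
  s3 = (0\{b} + 0\{a}) | (0 + 0 + (0 + 0)) | (0 + 0) → deadlocked
  s4 = 0 → deadlocked
LTS(Q): 6 reachable states
  t0 = (0\{b} + 0\{a}) | (0 + 0 + (0 + 0)) | (b.(0 + 0) + (a.0 + 0 | 0)) + b.(a.a.0 + (b.0 + b.0)) → —a→ t1, —b→ t2, —b→ t3
  t1 = (0\{b} + 0\{a}) | (0 + 0 + (0 + 0)) | 0 → deadlocked
  t2 = (0\{b} + 0\{a}) | (0 + 0 + (0 + 0)) | (0 + 0) → deadlocked
  t3 = a.a.0 + (b.0 + b.0) → —a→ t4, —b→ t5
  t4 = a.0 → —a→ t5
  t5 = 0 → deadlocked
Coarsest stable partition (strong bisimilarity classes):
  B0 = {s0}
  B1 = {s1, s3, s4, t1, t2, t5}
  B2 = {s2, t4}
  B3 = {t0}
  B4 = {t3}
s0 ∈ B0, t0 ∈ B3 → different blocks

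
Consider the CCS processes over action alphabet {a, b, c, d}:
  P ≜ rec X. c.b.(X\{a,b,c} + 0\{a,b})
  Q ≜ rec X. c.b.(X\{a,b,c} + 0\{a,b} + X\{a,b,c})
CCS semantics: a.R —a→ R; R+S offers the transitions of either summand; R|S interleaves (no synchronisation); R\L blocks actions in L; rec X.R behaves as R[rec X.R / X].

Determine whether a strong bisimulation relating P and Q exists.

P ~ Q

LTS(P): 3 reachable states
  p0 = rec X. c.b.(X\{a,b,c} + 0\{a,b}) → ··c··> p1
  p1 = b.((rec X. c.b.(X\{a,b,c} + 0\{a,b}))\{a,b,c} + 0\{a,b}) → ··b··> p2
  p2 = (rec X. c.b.(X\{a,b,c} + 0\{a,b}))\{a,b,c} + 0\{a,b} → ∅
LTS(Q): 3 reachable states
  q0 = rec X. c.b.(X\{a,b,c} + 0\{a,b} + X\{a,b,c}) → ··c··> q1
  q1 = b.((rec X. c.b.(X\{a,b,c} + 0\{a,b} + X\{a,b,c}))\{a,b,c} + 0\{a,b} + (rec X. c.b.(X\{a,b,c} + 0\{a,b} + X\{a,b,c}))\{a,b,c}) → ··b··> q2
  q2 = (rec X. c.b.(X\{a,b,c} + 0\{a,b} + X\{a,b,c}))\{a,b,c} + 0\{a,b} + (rec X. c.b.(X\{a,b,c} + 0\{a,b} + X\{a,b,c}))\{a,b,c} → ∅
Partition-refinement fixed point:
  B0 = {p0, q0}
  B1 = {p1, q1}
  B2 = {p2, q2}
p0 ∈ B0, q0 ∈ B0 → same block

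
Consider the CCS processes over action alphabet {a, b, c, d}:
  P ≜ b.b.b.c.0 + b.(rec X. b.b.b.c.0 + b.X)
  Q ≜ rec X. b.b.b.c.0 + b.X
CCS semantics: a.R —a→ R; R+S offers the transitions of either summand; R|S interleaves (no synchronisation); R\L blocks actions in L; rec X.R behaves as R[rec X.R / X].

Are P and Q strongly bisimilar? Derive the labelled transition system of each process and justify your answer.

Reachable graph of P (6 states):
  p0 = b.b.b.c.0 + b.(rec X. b.b.b.c.0 + b.X) | =b=> p1, =b=> p2
  p1 = b.b.c.0 | =b=> p3
  p2 = rec X. b.b.b.c.0 + b.X | =b=> p1, =b=> p2
  p3 = b.c.0 | =b=> p4
  p4 = c.0 | =c=> p5
  p5 = 0 | stopped
Reachable graph of Q (5 states):
  q0 = rec X. b.b.b.c.0 + b.X | =b=> q0, =b=> q1
  q1 = b.b.c.0 | =b=> q2
  q2 = b.c.0 | =b=> q3
  q3 = c.0 | =c=> q4
  q4 = 0 | stopped
Partition-refinement fixed point:
  B0 = {p0, p2, q0}
  B1 = {p1, q1}
  B2 = {p3, q2}
  B3 = {p4, q3}
  B4 = {p5, q4}
p0 ∈ B0, q0 ∈ B0 → same block

bisimilar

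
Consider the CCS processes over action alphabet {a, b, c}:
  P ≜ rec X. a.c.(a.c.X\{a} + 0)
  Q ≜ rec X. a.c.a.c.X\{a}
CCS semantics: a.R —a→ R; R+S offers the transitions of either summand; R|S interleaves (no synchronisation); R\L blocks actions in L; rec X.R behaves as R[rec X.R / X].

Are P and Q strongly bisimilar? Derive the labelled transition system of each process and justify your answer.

LTS(P): 5 reachable states
  s0 = rec X. a.c.(a.c.X\{a} + 0) ⊢ -a-> s1
  s1 = c.(a.c.(rec X. a.c.(a.c.X\{a} + 0))\{a} + 0) ⊢ -c-> s2
  s2 = a.c.(rec X. a.c.(a.c.X\{a} + 0))\{a} + 0 ⊢ -a-> s3
  s3 = c.(rec X. a.c.(a.c.X\{a} + 0))\{a} ⊢ -c-> s4
  s4 = (rec X. a.c.(a.c.X\{a} + 0))\{a} ⊢ (no moves)
LTS(Q): 5 reachable states
  t0 = rec X. a.c.a.c.X\{a} ⊢ -a-> t1
  t1 = c.a.c.(rec X. a.c.a.c.X\{a})\{a} ⊢ -c-> t2
  t2 = a.c.(rec X. a.c.a.c.X\{a})\{a} ⊢ -a-> t3
  t3 = c.(rec X. a.c.a.c.X\{a})\{a} ⊢ -c-> t4
  t4 = (rec X. a.c.a.c.X\{a})\{a} ⊢ (no moves)
Coarsest stable partition (strong bisimilarity classes):
  B0 = {s0, t0}
  B1 = {s1, t1}
  B2 = {s2, t2}
  B3 = {s3, t3}
  B4 = {s4, t4}
s0 ∈ B0, t0 ∈ B0 → same block

YES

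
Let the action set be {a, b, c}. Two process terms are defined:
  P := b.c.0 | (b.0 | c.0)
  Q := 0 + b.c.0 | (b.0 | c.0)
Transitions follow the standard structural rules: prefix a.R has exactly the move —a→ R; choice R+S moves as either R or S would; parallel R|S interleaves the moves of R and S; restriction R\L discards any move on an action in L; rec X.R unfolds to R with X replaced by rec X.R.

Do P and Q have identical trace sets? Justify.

trace-equivalent

P's transition system — 12 states:
  u0 = b.c.0 | (b.0 | c.0) ⊢ --b--▸ u1, --b--▸ u2, --c--▸ u3
  u1 = b.c.0 | (0 | c.0) ⊢ --b--▸ u4, --c--▸ u5
  u2 = c.0 | (b.0 | c.0) ⊢ --b--▸ u4, --c--▸ u6, --c--▸ u7
  u3 = b.c.0 | (b.0 | 0) ⊢ --b--▸ u5, --b--▸ u7
  u4 = c.0 | (0 | c.0) ⊢ --c--▸ u8, --c--▸ u9
  u5 = b.c.0 | (0 | 0) ⊢ --b--▸ u9
  u6 = 0 | (b.0 | c.0) ⊢ --b--▸ u8, --c--▸ u10
  u7 = c.0 | (b.0 | 0) ⊢ --b--▸ u9, --c--▸ u10
  u8 = 0 | (0 | c.0) ⊢ --c--▸ u11
  u9 = c.0 | (0 | 0) ⊢ --c--▸ u11
  u10 = 0 | (b.0 | 0) ⊢ --b--▸ u11
  u11 = 0 | (0 | 0) ⊢ deadlocked
Q's transition system — 12 states:
  v0 = 0 + b.c.0 | (b.0 | c.0) ⊢ --b--▸ v1, --b--▸ v2, --c--▸ v3
  v1 = b.c.0 | (0 | c.0) ⊢ --b--▸ v4, --c--▸ v5
  v2 = c.0 | (b.0 | c.0) ⊢ --b--▸ v4, --c--▸ v6, --c--▸ v7
  v3 = b.c.0 | (b.0 | 0) ⊢ --b--▸ v5, --b--▸ v7
  v4 = c.0 | (0 | c.0) ⊢ --c--▸ v8, --c--▸ v9
  v5 = b.c.0 | (0 | 0) ⊢ --b--▸ v9
  v6 = 0 | (b.0 | c.0) ⊢ --b--▸ v8, --c--▸ v10
  v7 = c.0 | (b.0 | 0) ⊢ --b--▸ v9, --c--▸ v10
  v8 = 0 | (0 | c.0) ⊢ --c--▸ v11
  v9 = c.0 | (0 | 0) ⊢ --c--▸ v11
  v10 = 0 | (b.0 | 0) ⊢ --b--▸ v11
  v11 = 0 | (0 | 0) ⊢ deadlocked
Coarsest stable partition (strong bisimilarity classes):
  B0 = {u0, v0}
  B1 = {u3, v3}
  B2 = {u6, u7, v6, v7}
  B3 = {u10, v10}
  B4 = {u11, v11}
  B5 = {u8, u9, v8, v9}
  B6 = {u5, v5}
  B7 = {u1, v1}
  B8 = {u4, v4}
  B9 = {u2, v2}
u0 ∈ B0, v0 ∈ B0 → same block
Bisimilar ⇒ trace-equivalent.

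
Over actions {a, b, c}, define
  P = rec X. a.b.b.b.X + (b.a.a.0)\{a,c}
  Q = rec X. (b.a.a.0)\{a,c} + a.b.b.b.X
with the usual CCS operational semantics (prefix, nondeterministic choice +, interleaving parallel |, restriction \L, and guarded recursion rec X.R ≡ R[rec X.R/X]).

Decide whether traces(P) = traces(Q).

Reachable graph of P (5 states):
  m0 = rec X. a.b.b.b.X + (b.a.a.0)\{a,c} :: --a--▸ m1, --b--▸ m2
  m1 = b.b.b.(rec X. a.b.b.b.X + (b.a.a.0)\{a,c}) :: --b--▸ m3
  m2 = (a.a.0)\{a,c} :: stopped
  m3 = b.b.(rec X. a.b.b.b.X + (b.a.a.0)\{a,c}) :: --b--▸ m4
  m4 = b.(rec X. a.b.b.b.X + (b.a.a.0)\{a,c}) :: --b--▸ m0
Reachable graph of Q (5 states):
  n0 = rec X. (b.a.a.0)\{a,c} + a.b.b.b.X :: --a--▸ n1, --b--▸ n2
  n1 = b.b.b.(rec X. (b.a.a.0)\{a,c} + a.b.b.b.X) :: --b--▸ n3
  n2 = (a.a.0)\{a,c} :: stopped
  n3 = b.b.(rec X. (b.a.a.0)\{a,c} + a.b.b.b.X) :: --b--▸ n4
  n4 = b.(rec X. (b.a.a.0)\{a,c} + a.b.b.b.X) :: --b--▸ n0
Coarsest stable partition (strong bisimilarity classes):
  B0 = {m0, n0}
  B1 = {m1, n1}
  B2 = {m3, n3}
  B3 = {m4, n4}
  B4 = {m2, n2}
m0 ∈ B0, n0 ∈ B0 → same block
Bisimilar ⇒ trace-equivalent.

YES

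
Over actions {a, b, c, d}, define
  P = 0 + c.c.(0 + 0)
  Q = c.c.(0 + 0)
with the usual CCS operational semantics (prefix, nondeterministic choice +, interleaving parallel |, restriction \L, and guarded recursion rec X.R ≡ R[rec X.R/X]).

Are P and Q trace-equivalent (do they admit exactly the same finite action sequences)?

traces(P) = traces(Q)

Reachable graph of P (3 states):
  p0 = 0 + c.c.(0 + 0) | -c-> p1
  p1 = c.(0 + 0) | -c-> p2
  p2 = 0 + 0 | (no moves)
Reachable graph of Q (3 states):
  q0 = c.c.(0 + 0) | -c-> q1
  q1 = c.(0 + 0) | -c-> q2
  q2 = 0 + 0 | (no moves)
Coarsest stable partition (strong bisimilarity classes):
  B0 = {p0, q0}
  B1 = {p1, q1}
  B2 = {p2, q2}
p0 ∈ B0, q0 ∈ B0 → same block
Bisimilar ⇒ trace-equivalent.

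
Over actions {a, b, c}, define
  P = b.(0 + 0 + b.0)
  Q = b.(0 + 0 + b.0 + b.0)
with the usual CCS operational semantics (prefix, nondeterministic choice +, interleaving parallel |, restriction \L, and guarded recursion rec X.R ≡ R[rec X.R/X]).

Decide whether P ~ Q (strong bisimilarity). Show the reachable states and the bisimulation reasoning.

LTS(P): 3 reachable states
  p0 = b.(0 + 0 + b.0) ⊢ --b--▸ p1
  p1 = 0 + 0 + b.0 ⊢ --b--▸ p2
  p2 = 0 ⊢ ∅
LTS(Q): 3 reachable states
  q0 = b.(0 + 0 + b.0 + b.0) ⊢ --b--▸ q1
  q1 = 0 + 0 + b.0 + b.0 ⊢ --b--▸ q2
  q2 = 0 ⊢ ∅
Coarsest stable partition (strong bisimilarity classes):
  B0 = {p0, q0}
  B1 = {p1, q1}
  B2 = {p2, q2}
p0 ∈ B0, q0 ∈ B0 → same block

bisimilar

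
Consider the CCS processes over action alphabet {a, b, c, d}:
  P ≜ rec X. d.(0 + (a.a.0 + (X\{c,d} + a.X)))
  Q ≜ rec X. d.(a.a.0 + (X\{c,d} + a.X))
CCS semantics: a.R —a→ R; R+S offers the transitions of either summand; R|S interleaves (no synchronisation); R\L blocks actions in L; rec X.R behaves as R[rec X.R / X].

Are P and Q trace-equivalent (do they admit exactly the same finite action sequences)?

YES

Reachable graph of P (4 states):
  s0 = rec X. d.(0 + (a.a.0 + (X\{c,d} + a.X))) :: —d→ s1
  s1 = 0 + (a.a.0 + ((rec X. d.(0 + (a.a.0 + (X\{c,d} + a.X))))\{c,d} + a.(rec X. d.(0 + (a.a.0 + (X\{c,d} + a.X)))))) :: —a→ s0, —a→ s2
  s2 = a.0 :: —a→ s3
  s3 = 0 :: ∅
Reachable graph of Q (4 states):
  t0 = rec X. d.(a.a.0 + (X\{c,d} + a.X)) :: —d→ t1
  t1 = a.a.0 + ((rec X. d.(a.a.0 + (X\{c,d} + a.X)))\{c,d} + a.(rec X. d.(a.a.0 + (X\{c,d} + a.X)))) :: —a→ t0, —a→ t2
  t2 = a.0 :: —a→ t3
  t3 = 0 :: ∅
Coarsest stable partition (strong bisimilarity classes):
  B0 = {s0, t0}
  B1 = {s1, t1}
  B2 = {s2, t2}
  B3 = {s3, t3}
s0 ∈ B0, t0 ∈ B0 → same block
Bisimilar ⇒ trace-equivalent.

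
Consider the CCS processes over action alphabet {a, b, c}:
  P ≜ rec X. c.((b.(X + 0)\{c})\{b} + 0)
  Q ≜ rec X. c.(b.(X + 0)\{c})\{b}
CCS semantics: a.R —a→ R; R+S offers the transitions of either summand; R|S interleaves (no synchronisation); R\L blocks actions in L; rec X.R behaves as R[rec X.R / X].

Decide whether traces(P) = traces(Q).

trace-equivalent

LTS(P): 2 reachable states
  u0 = rec X. c.((b.(X + 0)\{c})\{b} + 0) → -c-> u1
  u1 = (b.((rec X. c.((b.(X + 0)\{c})\{b} + 0)) + 0)\{c})\{b} + 0 → ·
LTS(Q): 2 reachable states
  v0 = rec X. c.(b.(X + 0)\{c})\{b} → -c-> v1
  v1 = (b.((rec X. c.(b.(X + 0)\{c})\{b}) + 0)\{c})\{b} → ·
Coarsest stable partition (strong bisimilarity classes):
  B0 = {u0, v0}
  B1 = {u1, v1}
u0 ∈ B0, v0 ∈ B0 → same block
Bisimilar ⇒ trace-equivalent.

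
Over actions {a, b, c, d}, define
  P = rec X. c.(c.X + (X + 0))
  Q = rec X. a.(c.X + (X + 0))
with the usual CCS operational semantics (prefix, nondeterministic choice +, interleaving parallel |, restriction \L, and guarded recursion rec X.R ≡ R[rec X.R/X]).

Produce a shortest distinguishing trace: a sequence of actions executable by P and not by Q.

c

P's transition system — 2 states:
  p0 = rec X. c.(c.X + (X + 0)) → =c=> p1
  p1 = c.(rec X. c.(c.X + (X + 0))) + ((rec X. c.(c.X + (X + 0))) + 0) → =c=> p0, =c=> p1
Q's transition system — 2 states:
  q0 = rec X. a.(c.X + (X + 0)) → =a=> q1
  q1 = c.(rec X. a.(c.X + (X + 0))) + ((rec X. a.(c.X + (X + 0))) + 0) → =a=> q1, =c=> q0
Run σ = ⟨c⟩ on P: start {p0}
  step 1 (c): {p1}
  P completes σ.
Run σ = ⟨c⟩ on Q: start {q0}
  step 1 (c): no successor for Q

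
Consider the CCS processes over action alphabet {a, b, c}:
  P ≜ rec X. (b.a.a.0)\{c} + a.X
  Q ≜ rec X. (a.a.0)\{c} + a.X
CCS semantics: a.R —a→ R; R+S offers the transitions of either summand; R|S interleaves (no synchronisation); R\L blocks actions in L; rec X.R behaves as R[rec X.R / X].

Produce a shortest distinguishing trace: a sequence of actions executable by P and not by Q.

LTS(P): 4 reachable states
  m0 = rec X. (b.a.a.0)\{c} + a.X ⊢ —a→ m0, —b→ m1
  m1 = (a.a.0)\{c} ⊢ —a→ m2
  m2 = (a.0)\{c} ⊢ —a→ m3
  m3 = 0\{c} ⊢ ∅
LTS(Q): 3 reachable states
  n0 = rec X. (a.a.0)\{c} + a.X ⊢ —a→ n0, —a→ n1
  n1 = (a.0)\{c} ⊢ —a→ n2
  n2 = 0\{c} ⊢ ∅
Trace ⟨b⟩ through P, begin at {m0}:
  after b @ step 1: {m1}
  P completes σ.
Trace ⟨b⟩ through Q, begin at {n0}:
  after b @ step 1: ∅ (Q stuck)

b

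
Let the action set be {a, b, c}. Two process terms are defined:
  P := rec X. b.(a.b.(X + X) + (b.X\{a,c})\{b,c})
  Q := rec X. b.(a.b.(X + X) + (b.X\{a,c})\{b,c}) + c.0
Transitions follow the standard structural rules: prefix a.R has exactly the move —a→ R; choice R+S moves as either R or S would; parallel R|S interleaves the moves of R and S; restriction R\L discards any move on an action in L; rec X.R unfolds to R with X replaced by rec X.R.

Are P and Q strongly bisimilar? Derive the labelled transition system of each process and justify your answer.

not bisimilar

Reachable graph of P (4 states):
  s0 = rec X. b.(a.b.(X + X) + (b.X\{a,c})\{b,c}) has moves -b-> s1
  s1 = a.b.((rec X. b.(a.b.(X + X) + (b.X\{a,c})\{b,c})) + (rec X. b.(a.b.(X + X) + (b.X\{a,c})\{b,c}))) + (b.(rec X. b.(a.b.(X + X) + (b.X\{a,c})\{b,c}))\{a,c})\{b,c} has moves -a-> s2
  s2 = b.((rec X. b.(a.b.(X + X) + (b.X\{a,c})\{b,c})) + (rec X. b.(a.b.(X + X) + (b.X\{a,c})\{b,c}))) has moves -b-> s3
  s3 = (rec X. b.(a.b.(X + X) + (b.X\{a,c})\{b,c})) + (rec X. b.(a.b.(X + X) + (b.X\{a,c})\{b,c})) has moves -b-> s1
Reachable graph of Q (5 states):
  t0 = rec X. b.(a.b.(X + X) + (b.X\{a,c})\{b,c}) + c.0 has moves -b-> t1, -c-> t2
  t1 = a.b.((rec X. b.(a.b.(X + X) + (b.X\{a,c})\{b,c}) + c.0) + (rec X. b.(a.b.(X + X) + (b.X\{a,c})\{b,c}) + c.0)) + (b.(rec X. b.(a.b.(X + X) + (b.X\{a,c})\{b,c}) + c.0)\{a,c})\{b,c} has moves -a-> t3
  t2 = 0 has moves ·
  t3 = b.((rec X. b.(a.b.(X + X) + (b.X\{a,c})\{b,c}) + c.0) + (rec X. b.(a.b.(X + X) + (b.X\{a,c})\{b,c}) + c.0)) has moves -b-> t4
  t4 = (rec X. b.(a.b.(X + X) + (b.X\{a,c})\{b,c}) + c.0) + (rec X. b.(a.b.(X + X) + (b.X\{a,c})\{b,c}) + c.0) has moves -b-> t1, -c-> t2
Partition-refinement fixed point:
  B0 = {s0, s3}
  B1 = {s1}
  B2 = {s2}
  B3 = {t0, t4}
  B4 = {t1}
  B5 = {t3}
  B6 = {t2}
s0 ∈ B0, t0 ∈ B3 → different blocks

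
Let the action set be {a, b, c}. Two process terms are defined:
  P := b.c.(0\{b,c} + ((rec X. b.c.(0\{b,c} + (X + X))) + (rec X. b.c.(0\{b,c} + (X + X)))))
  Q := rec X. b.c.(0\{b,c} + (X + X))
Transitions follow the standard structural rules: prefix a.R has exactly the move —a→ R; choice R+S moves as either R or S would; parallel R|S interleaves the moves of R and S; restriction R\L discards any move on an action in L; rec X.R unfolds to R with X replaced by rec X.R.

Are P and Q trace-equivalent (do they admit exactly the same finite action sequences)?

P's transition system — 3 states:
  s0 = b.c.(0\{b,c} + ((rec X. b.c.(0\{b,c} + (X + X))) + (rec X. b.c.(0\{b,c} + (X + X))))) → -b-> s1
  s1 = c.(0\{b,c} + ((rec X. b.c.(0\{b,c} + (X + X))) + (rec X. b.c.(0\{b,c} + (X + X))))) → -c-> s2
  s2 = 0\{b,c} + ((rec X. b.c.(0\{b,c} + (X + X))) + (rec X. b.c.(0\{b,c} + (X + X)))) → -b-> s1
Q's transition system — 3 states:
  t0 = rec X. b.c.(0\{b,c} + (X + X)) → -b-> t1
  t1 = c.(0\{b,c} + ((rec X. b.c.(0\{b,c} + (X + X))) + (rec X. b.c.(0\{b,c} + (X + X))))) → -c-> t2
  t2 = 0\{b,c} + ((rec X. b.c.(0\{b,c} + (X + X))) + (rec X. b.c.(0\{b,c} + (X + X)))) → -b-> t1
Coarsest stable partition (strong bisimilarity classes):
  B0 = {s0, s2, t0, t2}
  B1 = {s1, t1}
s0 ∈ B0, t0 ∈ B0 → same block
Bisimilar ⇒ trace-equivalent.

traces(P) = traces(Q)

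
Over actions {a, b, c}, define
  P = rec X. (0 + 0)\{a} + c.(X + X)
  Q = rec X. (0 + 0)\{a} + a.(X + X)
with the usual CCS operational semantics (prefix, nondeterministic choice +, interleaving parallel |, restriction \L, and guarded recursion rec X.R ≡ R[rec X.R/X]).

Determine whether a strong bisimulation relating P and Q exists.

P ≁ Q

LTS(P): 2 reachable states
  m0 = rec X. (0 + 0)\{a} + c.(X + X) has moves --c--▸ m1
  m1 = (rec X. (0 + 0)\{a} + c.(X + X)) + (rec X. (0 + 0)\{a} + c.(X + X)) has moves --c--▸ m1
LTS(Q): 2 reachable states
  n0 = rec X. (0 + 0)\{a} + a.(X + X) has moves --a--▸ n1
  n1 = (rec X. (0 + 0)\{a} + a.(X + X)) + (rec X. (0 + 0)\{a} + a.(X + X)) has moves --a--▸ n1
Bisimilarity quotient blocks:
  B0 = {m0, m1}
  B1 = {n0, n1}
m0 ∈ B0, n0 ∈ B1 → different blocks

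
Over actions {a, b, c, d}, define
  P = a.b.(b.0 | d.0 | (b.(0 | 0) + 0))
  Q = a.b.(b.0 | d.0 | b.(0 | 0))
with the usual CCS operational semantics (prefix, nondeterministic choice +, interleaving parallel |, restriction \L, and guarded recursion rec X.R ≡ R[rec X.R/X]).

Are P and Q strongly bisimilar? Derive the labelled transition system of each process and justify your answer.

bisimilar

LTS(P): 10 reachable states
  s0 = a.b.(b.0 | d.0 | (b.(0 | 0) + 0)) ⊢ -a-> s1
  s1 = b.(b.0 | d.0 | (b.(0 | 0) + 0)) ⊢ -b-> s2
  s2 = b.0 | d.0 | (b.(0 | 0) + 0) ⊢ -b-> s3, -b-> s4, -d-> s5
  s3 = 0 | d.0 | (b.(0 | 0) + 0) ⊢ -b-> s6, -d-> s7
  s4 = b.0 | d.0 | (0 | 0) ⊢ -b-> s6, -d-> s8
  s5 = b.0 | 0 | (b.(0 | 0) + 0) ⊢ -b-> s7, -b-> s8
  s6 = 0 | d.0 | (0 | 0) ⊢ -d-> s9
  s7 = 0 | 0 | (b.(0 | 0) + 0) ⊢ -b-> s9
  s8 = b.0 | 0 | (0 | 0) ⊢ -b-> s9
  s9 = 0 | 0 | (0 | 0) ⊢ (no moves)
LTS(Q): 10 reachable states
  t0 = a.b.(b.0 | d.0 | b.(0 | 0)) ⊢ -a-> t1
  t1 = b.(b.0 | d.0 | b.(0 | 0)) ⊢ -b-> t2
  t2 = b.0 | d.0 | b.(0 | 0) ⊢ -b-> t3, -b-> t4, -d-> t5
  t3 = 0 | d.0 | b.(0 | 0) ⊢ -b-> t6, -d-> t7
  t4 = b.0 | d.0 | (0 | 0) ⊢ -b-> t6, -d-> t8
  t5 = b.0 | 0 | b.(0 | 0) ⊢ -b-> t7, -b-> t8
  t6 = 0 | d.0 | (0 | 0) ⊢ -d-> t9
  t7 = 0 | 0 | b.(0 | 0) ⊢ -b-> t9
  t8 = b.0 | 0 | (0 | 0) ⊢ -b-> t9
  t9 = 0 | 0 | (0 | 0) ⊢ (no moves)
Coarsest stable partition (strong bisimilarity classes):
  B0 = {s0, t0}
  B1 = {s1, t1}
  B2 = {s2, t2}
  B3 = {s3, s4, t3, t4}
  B4 = {s6, t6}
  B5 = {s9, t9}
  B6 = {s7, s8, t7, t8}
  B7 = {s5, t5}
s0 ∈ B0, t0 ∈ B0 → same block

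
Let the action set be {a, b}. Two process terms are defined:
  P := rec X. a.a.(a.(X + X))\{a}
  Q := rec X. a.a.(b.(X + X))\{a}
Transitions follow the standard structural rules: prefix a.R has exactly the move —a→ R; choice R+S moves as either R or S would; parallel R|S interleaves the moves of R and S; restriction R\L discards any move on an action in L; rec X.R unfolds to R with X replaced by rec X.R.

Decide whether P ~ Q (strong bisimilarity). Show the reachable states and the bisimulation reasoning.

LTS(P): 3 reachable states
  u0 = rec X. a.a.(a.(X + X))\{a} ⊢ ··a··> u1
  u1 = a.(a.((rec X. a.a.(a.(X + X))\{a}) + (rec X. a.a.(a.(X + X))\{a})))\{a} ⊢ ··a··> u2
  u2 = (a.((rec X. a.a.(a.(X + X))\{a}) + (rec X. a.a.(a.(X + X))\{a})))\{a} ⊢ ·
LTS(Q): 4 reachable states
  v0 = rec X. a.a.(b.(X + X))\{a} ⊢ ··a··> v1
  v1 = a.(b.((rec X. a.a.(b.(X + X))\{a}) + (rec X. a.a.(b.(X + X))\{a})))\{a} ⊢ ··a··> v2
  v2 = (b.((rec X. a.a.(b.(X + X))\{a}) + (rec X. a.a.(b.(X + X))\{a})))\{a} ⊢ ··b··> v3
  v3 = ((rec X. a.a.(b.(X + X))\{a}) + (rec X. a.a.(b.(X + X))\{a}))\{a} ⊢ ·
Coarsest stable partition (strong bisimilarity classes):
  B0 = {u0}
  B1 = {u1}
  B2 = {u2, v3}
  B3 = {v0}
  B4 = {v1}
  B5 = {v2}
u0 ∈ B0, v0 ∈ B3 → different blocks

NO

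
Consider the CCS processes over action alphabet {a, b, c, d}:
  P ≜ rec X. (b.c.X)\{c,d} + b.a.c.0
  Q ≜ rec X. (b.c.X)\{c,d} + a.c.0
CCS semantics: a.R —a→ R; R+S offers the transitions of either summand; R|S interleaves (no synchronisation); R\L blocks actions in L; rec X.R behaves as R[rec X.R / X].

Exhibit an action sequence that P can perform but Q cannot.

ba

P's transition system — 5 states:
  m0 = rec X. (b.c.X)\{c,d} + b.a.c.0 → --b--▸ m1, --b--▸ m2
  m1 = (c.(rec X. (b.c.X)\{c,d} + b.a.c.0))\{c,d} → deadlocked
  m2 = a.c.0 → --a--▸ m3
  m3 = c.0 → --c--▸ m4
  m4 = 0 → deadlocked
Q's transition system — 4 states:
  n0 = rec X. (b.c.X)\{c,d} + a.c.0 → --a--▸ n1, --b--▸ n2
  n1 = c.0 → --c--▸ n3
  n2 = (c.(rec X. (b.c.X)\{c,d} + a.c.0))\{c,d} → deadlocked
  n3 = 0 → deadlocked
Trace ⟨ba⟩ through P, begin at {m0}:
  step 1 (b): {m1, m2}
  step 2 (a): {m3}
  — P admits the full trace.
Trace ⟨ba⟩ through Q, begin at {n0}:
  step 1 (b): {n2}
  step 2 (a): ∅ (Q stuck)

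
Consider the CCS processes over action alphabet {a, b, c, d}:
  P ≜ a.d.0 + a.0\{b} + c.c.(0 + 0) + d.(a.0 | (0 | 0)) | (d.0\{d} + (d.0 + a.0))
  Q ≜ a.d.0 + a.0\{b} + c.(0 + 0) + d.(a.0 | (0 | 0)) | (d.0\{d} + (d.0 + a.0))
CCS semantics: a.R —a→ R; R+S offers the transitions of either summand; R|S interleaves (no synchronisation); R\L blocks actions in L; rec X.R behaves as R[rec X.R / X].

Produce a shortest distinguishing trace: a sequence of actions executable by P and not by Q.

cc

P's transition system — 14 states:
  p0 = a.d.0 + a.0\{b} + c.c.(0 + 0) + d.(a.0 | (0 | 0)) | (d.0\{d} + (d.0 + a.0)) → --a--▸ p1, --a--▸ p2, --a--▸ p3, --c--▸ p4, --d--▸ p2, --d--▸ p5, --d--▸ p6
  p1 = 0\{b} → ∅
  p2 = d.(a.0 | (0 | 0)) | 0 → --d--▸ p7
  p3 = d.0 → --d--▸ p8
  p4 = c.(0 + 0) → --c--▸ p9
  p5 = a.0 | (0 | 0) | (d.0\{d} + (d.0 + a.0)) → --a--▸ p10, --a--▸ p7, --d--▸ p11, --d--▸ p7
  p6 = d.(a.0 | (0 | 0)) | 0\{d} → --d--▸ p11
  p7 = a.0 | (0 | 0) | 0 → --a--▸ p12
  p8 = 0 → ∅
  p9 = 0 + 0 → ∅
  p10 = 0 | (0 | 0) | (d.0\{d} + (d.0 + a.0)) → --a--▸ p12, --d--▸ p12, --d--▸ p13
  p11 = a.0 | (0 | 0) | 0\{d} → --a--▸ p13
  p12 = 0 | (0 | 0) | 0 → ∅
  p13 = 0 | (0 | 0) | 0\{d} → ∅
Q's transition system — 13 states:
  q0 = a.d.0 + a.0\{b} + c.(0 + 0) + d.(a.0 | (0 | 0)) | (d.0\{d} + (d.0 + a.0)) → --a--▸ q1, --a--▸ q2, --a--▸ q3, --c--▸ q4, --d--▸ q2, --d--▸ q5, --d--▸ q6
  q1 = 0\{b} → ∅
  q2 = d.(a.0 | (0 | 0)) | 0 → --d--▸ q7
  q3 = d.0 → --d--▸ q8
  q4 = 0 + 0 → ∅
  q5 = a.0 | (0 | 0) | (d.0\{d} + (d.0 + a.0)) → --a--▸ q7, --a--▸ q9, --d--▸ q10, --d--▸ q7
  q6 = d.(a.0 | (0 | 0)) | 0\{d} → --d--▸ q10
  q7 = a.0 | (0 | 0) | 0 → --a--▸ q11
  q8 = 0 → ∅
  q9 = 0 | (0 | 0) | (d.0\{d} + (d.0 + a.0)) → --a--▸ q11, --d--▸ q11, --d--▸ q12
  q10 = a.0 | (0 | 0) | 0\{d} → --a--▸ q12
  q11 = 0 | (0 | 0) | 0 → ∅
  q12 = 0 | (0 | 0) | 0\{d} → ∅
Run σ = ⟨cc⟩ on P: start {p0}
  step 1 (c): {p4}
  step 2 (c): {p9}
  — P admits the full trace.
Run σ = ⟨cc⟩ on Q: start {q0}
  step 1 (c): {q4}
  step 2 (c): ∅  — Q cannot continue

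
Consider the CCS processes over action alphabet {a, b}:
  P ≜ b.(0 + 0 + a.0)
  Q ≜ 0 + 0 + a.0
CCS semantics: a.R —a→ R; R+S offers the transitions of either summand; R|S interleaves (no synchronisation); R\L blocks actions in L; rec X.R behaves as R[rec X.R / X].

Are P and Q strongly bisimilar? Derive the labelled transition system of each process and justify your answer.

P ≁ Q

P's transition system — 3 states:
  p0 = b.(0 + 0 + a.0) | --b--▸ p1
  p1 = 0 + 0 + a.0 | --a--▸ p2
  p2 = 0 | ·
Q's transition system — 2 states:
  q0 = 0 + 0 + a.0 | --a--▸ q1
  q1 = 0 | ·
Coarsest stable partition (strong bisimilarity classes):
  B0 = {p0}
  B1 = {p1, q0}
  B2 = {p2, q1}
p0 ∈ B0, q0 ∈ B1 → different blocks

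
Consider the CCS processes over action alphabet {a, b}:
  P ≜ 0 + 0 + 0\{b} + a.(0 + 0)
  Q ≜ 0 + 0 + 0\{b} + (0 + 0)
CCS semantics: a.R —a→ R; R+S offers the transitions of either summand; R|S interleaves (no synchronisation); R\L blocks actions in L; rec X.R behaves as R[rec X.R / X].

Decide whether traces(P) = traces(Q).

P's transition system — 2 states:
  m0 = 0 + 0 + 0\{b} + a.(0 + 0) ⊢ ··a··> m1
  m1 = 0 + 0 ⊢ deadlocked
Q's transition system — 1 states:
  n0 = 0 + 0 + 0\{b} + (0 + 0) ⊢ deadlocked
Run σ = ⟨a⟩ on P: start {m0}
  after a @ step 1: {m1}
  P completes σ.
Run σ = ⟨a⟩ on Q: start {n0}
  after a @ step 1: ∅ (Q stuck)

NO — witness ⟨a⟩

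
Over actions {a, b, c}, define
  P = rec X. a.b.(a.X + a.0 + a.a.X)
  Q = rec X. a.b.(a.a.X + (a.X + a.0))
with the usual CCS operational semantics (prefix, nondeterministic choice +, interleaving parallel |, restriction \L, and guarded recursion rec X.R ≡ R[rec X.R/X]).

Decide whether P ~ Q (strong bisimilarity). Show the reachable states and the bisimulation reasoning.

YES

LTS(P): 5 reachable states
  p0 = rec X. a.b.(a.X + a.0 + a.a.X) → =a=> p1
  p1 = b.(a.(rec X. a.b.(a.X + a.0 + a.a.X)) + a.0 + a.a.(rec X. a.b.(a.X + a.0 + a.a.X))) → =b=> p2
  p2 = a.(rec X. a.b.(a.X + a.0 + a.a.X)) + a.0 + a.a.(rec X. a.b.(a.X + a.0 + a.a.X)) → =a=> p0, =a=> p3, =a=> p4
  p3 = 0 → ∅
  p4 = a.(rec X. a.b.(a.X + a.0 + a.a.X)) → =a=> p0
LTS(Q): 5 reachable states
  q0 = rec X. a.b.(a.a.X + (a.X + a.0)) → =a=> q1
  q1 = b.(a.a.(rec X. a.b.(a.a.X + (a.X + a.0))) + (a.(rec X. a.b.(a.a.X + (a.X + a.0))) + a.0)) → =b=> q2
  q2 = a.a.(rec X. a.b.(a.a.X + (a.X + a.0))) + (a.(rec X. a.b.(a.a.X + (a.X + a.0))) + a.0) → =a=> q0, =a=> q3, =a=> q4
  q3 = 0 → ∅
  q4 = a.(rec X. a.b.(a.a.X + (a.X + a.0))) → =a=> q0
Coarsest stable partition (strong bisimilarity classes):
  B0 = {p0, q0}
  B1 = {p1, q1}
  B2 = {p2, q2}
  B3 = {p3, q3}
  B4 = {p4, q4}
p0 ∈ B0, q0 ∈ B0 → same block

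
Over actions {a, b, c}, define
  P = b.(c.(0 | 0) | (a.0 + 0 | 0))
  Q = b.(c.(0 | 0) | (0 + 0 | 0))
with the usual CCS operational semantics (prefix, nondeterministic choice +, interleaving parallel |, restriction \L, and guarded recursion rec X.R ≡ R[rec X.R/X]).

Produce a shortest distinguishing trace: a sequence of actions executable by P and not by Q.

Reachable graph of P (5 states):
  m0 = b.(c.(0 | 0) | (a.0 + 0 | 0)) ⊢ =b=> m1
  m1 = c.(0 | 0) | (a.0 + 0 | 0) ⊢ =a=> m2, =c=> m3
  m2 = c.(0 | 0) | 0 ⊢ =c=> m4
  m3 = 0 | 0 | (a.0 + 0 | 0) ⊢ =a=> m4
  m4 = 0 | 0 | 0 ⊢ ·
Reachable graph of Q (3 states):
  n0 = b.(c.(0 | 0) | (0 + 0 | 0)) ⊢ =b=> n1
  n1 = c.(0 | 0) | (0 + 0 | 0) ⊢ =c=> n2
  n2 = 0 | 0 | (0 + 0 | 0) ⊢ ·
Run σ = ⟨ba⟩ on P: start {m0}
  [1] b ⇒ {m1}
  [2] a ⇒ {m2}
  ✓ P
Run σ = ⟨ba⟩ on Q: start {n0}
  [1] b ⇒ {n1}
  [2] a ⇒ ∅  — Q cannot continue

ba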